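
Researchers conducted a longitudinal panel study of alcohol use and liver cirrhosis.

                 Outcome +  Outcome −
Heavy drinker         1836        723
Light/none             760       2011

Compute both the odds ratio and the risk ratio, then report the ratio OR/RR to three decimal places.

Cells: a = 1836, b = 723, c = 760, d = 2011.
OR = (1836·2011)/(723·760) = 3692196/549480 = 6.71944
Risk in exposed = 1836/2559 = 0.71747; risk in unexposed = 760/2771 = 0.27427; RR = 2.61593
OR/RR = 6.71944 / 2.61593 = 2.56867
The outcome is not rare, so the OR lies further from 1 than the RR.

2.569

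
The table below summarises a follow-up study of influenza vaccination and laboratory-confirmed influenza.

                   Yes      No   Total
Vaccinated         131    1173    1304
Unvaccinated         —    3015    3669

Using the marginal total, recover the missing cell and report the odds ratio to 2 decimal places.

0.51

The missing cell is in the unexposed row: 3669 − 3015 = 654.
So a = 131, b = 1173, c = 654, d = 3015.
OR = (a·d)/(b·c) = (131 × 3015) / (1173 × 654) = 394965 / 767142 = 0.51485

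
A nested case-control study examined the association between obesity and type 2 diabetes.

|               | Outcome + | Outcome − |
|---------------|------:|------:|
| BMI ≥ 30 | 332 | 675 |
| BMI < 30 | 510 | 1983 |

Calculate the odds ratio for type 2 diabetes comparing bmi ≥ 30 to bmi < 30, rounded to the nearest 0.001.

Cells: a = 332, b = 675, c = 510, d = 1983.
OR = (a·d)/(b·c) = (332 × 1983) / (675 × 510) = 658356 / 344250 = 1.91244
The odds of type 2 diabetes are about 1.91 times as high in the bmi ≥ 30 group.

1.912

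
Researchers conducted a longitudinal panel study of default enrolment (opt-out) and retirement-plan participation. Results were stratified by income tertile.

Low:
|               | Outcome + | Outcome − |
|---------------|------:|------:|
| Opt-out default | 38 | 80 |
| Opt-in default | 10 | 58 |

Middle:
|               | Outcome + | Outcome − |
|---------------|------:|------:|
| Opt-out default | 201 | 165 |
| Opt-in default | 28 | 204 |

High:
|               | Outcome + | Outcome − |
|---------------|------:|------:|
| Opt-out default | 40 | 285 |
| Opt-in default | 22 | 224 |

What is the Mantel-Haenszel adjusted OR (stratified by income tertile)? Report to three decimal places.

4.177

OR_MH = Σ(aᵢdᵢ/nᵢ) / Σ(bᵢcᵢ/nᵢ), where nᵢ is the stratum total.
Stratum 1 (Low): n = 186; a·d/n = 38·58/186 = 11.8495; b·c/n = 80·10/186 = 4.3011
Stratum 2 (Middle): n = 598; a·d/n = 201·204/598 = 68.5686; b·c/n = 165·28/598 = 7.7258
Stratum 3 (High): n = 571; a·d/n = 40·224/571 = 15.6918; b·c/n = 285·22/571 = 10.9807
OR_MH = (11.8495 + 68.5686 + 15.6918) / (4.3011 + 7.7258 + 10.9807) = 96.1098 / 23.0076 = 4.17731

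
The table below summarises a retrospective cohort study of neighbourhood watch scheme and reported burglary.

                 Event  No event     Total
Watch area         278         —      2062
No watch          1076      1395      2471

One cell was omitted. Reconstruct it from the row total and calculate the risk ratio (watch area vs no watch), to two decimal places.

0.31

The missing cell is in the exposed row: 2062 − 278 = 1784.
So a = 278, b = 1784, c = 1076, d = 1395.
RR = [a/(a+b)] / [c/(c+d)] = (278/2062) / (1076/2471) = 0.13482/0.43545 = 0.30961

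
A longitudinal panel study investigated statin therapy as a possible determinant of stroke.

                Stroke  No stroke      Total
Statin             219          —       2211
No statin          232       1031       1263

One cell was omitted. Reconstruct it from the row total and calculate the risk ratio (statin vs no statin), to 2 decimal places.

The missing cell is in the exposed row: 2211 − 219 = 1992.
So a = 219, b = 1992, c = 232, d = 1031.
RR = [a/(a+b)] / [c/(c+d)] = (219/2211) / (232/1263) = 0.09905/0.18369 = 0.53923

0.54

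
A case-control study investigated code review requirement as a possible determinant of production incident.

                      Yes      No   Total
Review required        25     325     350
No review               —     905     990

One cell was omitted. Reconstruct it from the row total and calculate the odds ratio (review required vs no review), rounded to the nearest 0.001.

0.819

The missing cell is in the unexposed row: 990 − 905 = 85.
So a = 25, b = 325, c = 85, d = 905.
OR = (a·d)/(b·c) = (25 × 905) / (325 × 85) = 22625 / 27625 = 0.81900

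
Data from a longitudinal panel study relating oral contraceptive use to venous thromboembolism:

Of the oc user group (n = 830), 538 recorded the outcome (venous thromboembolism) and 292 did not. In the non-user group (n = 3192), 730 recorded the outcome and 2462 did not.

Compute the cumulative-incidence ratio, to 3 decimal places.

From the description: a = 538, b = 292, c = 730, d = 2462.
Risk in exposed = 538/830 = 0.64819; risk in unexposed = 730/3192 = 0.22870.
RR = 0.64819 / 0.22870 = 2.83429
The risk among the exposed is 2.83 times that among the unexposed.

2.834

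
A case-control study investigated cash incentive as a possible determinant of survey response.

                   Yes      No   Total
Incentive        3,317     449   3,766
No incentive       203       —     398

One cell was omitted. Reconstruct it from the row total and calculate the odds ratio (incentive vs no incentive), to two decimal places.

The missing cell is in the unexposed row: 398 − 203 = 195.
So a = 3317, b = 449, c = 203, d = 195.
OR = (a·d)/(b·c) = (3317 × 195) / (449 × 203) = 646815 / 91147 = 7.09639

7.10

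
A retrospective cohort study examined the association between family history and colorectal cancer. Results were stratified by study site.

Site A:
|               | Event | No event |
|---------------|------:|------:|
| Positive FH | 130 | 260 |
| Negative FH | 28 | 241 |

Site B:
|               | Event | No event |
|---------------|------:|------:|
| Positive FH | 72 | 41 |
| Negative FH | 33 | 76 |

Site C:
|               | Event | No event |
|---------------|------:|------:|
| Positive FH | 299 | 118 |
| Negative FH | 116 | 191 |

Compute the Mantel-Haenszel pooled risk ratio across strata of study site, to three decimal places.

2.148

RR_MH = Σ(aᵢ·n₀ᵢ/nᵢ) / Σ(cᵢ·n₁ᵢ/nᵢ), with n₁ᵢ = aᵢ+bᵢ (exposed), n₀ᵢ = cᵢ+dᵢ (unexposed), nᵢ = n₁ᵢ+n₀ᵢ.
Stratum 1 (Site A): n₁ = 390, n₀ = 269, n = 659; a·n₀/n = 130·269/659 = 53.0653; c·n₁/n = 28·390/659 = 16.5706
Stratum 2 (Site B): n₁ = 113, n₀ = 109, n = 222; a·n₀/n = 72·109/222 = 35.3514; c·n₁/n = 33·113/222 = 16.7973
Stratum 3 (Site C): n₁ = 417, n₀ = 307, n = 724; a·n₀/n = 299·307/724 = 126.7859; c·n₁/n = 116·417/724 = 66.8122
RR_MH = (53.0653 + 35.3514 + 126.7859) / (16.5706 + 16.7973 + 66.8122) = 215.2025 / 100.1800 = 2.14816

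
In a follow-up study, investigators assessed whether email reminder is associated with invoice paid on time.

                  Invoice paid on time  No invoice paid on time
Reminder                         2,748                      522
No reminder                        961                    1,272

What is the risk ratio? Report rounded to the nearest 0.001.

1.953

Cells: a = 2748, b = 522, c = 961, d = 1272.
Risk in exposed = 2748/3270 = 0.84037; risk in unexposed = 961/2233 = 0.43036.
RR = 0.84037 / 0.43036 = 1.95269
The risk among the exposed is 1.95 times that among the unexposed.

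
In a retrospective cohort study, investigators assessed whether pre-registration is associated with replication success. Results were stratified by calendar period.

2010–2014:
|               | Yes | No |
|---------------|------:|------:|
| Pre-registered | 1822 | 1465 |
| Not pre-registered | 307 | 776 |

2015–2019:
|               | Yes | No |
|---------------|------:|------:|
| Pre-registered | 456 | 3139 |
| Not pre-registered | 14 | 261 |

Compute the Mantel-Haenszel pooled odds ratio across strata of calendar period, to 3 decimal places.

OR_MH = Σ(aᵢdᵢ/nᵢ) / Σ(bᵢcᵢ/nᵢ), where nᵢ is the stratum total.
Stratum 1 (2010–2014): n = 4370; a·d/n = 1822·776/4370 = 323.5405; b·c/n = 1465·307/4370 = 102.9188
Stratum 2 (2015–2019): n = 3870; a·d/n = 456·261/3870 = 30.7535; b·c/n = 3139·14/3870 = 11.3556
OR_MH = (323.5405 + 30.7535) / (102.9188 + 11.3556) = 354.2940 / 114.2743 = 3.10038

3.100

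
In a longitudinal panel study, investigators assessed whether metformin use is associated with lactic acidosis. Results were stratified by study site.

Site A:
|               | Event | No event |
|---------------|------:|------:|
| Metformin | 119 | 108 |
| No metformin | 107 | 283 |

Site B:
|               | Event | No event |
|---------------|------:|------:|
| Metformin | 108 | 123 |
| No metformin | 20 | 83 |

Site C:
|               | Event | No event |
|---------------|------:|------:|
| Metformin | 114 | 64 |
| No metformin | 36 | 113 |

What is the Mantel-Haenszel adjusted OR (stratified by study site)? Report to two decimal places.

3.65

OR_MH = Σ(aᵢdᵢ/nᵢ) / Σ(bᵢcᵢ/nᵢ), where nᵢ is the stratum total.
Stratum 1 (Site A): n = 617; a·d/n = 119·283/617 = 54.5818; b·c/n = 108·107/617 = 18.7293
Stratum 2 (Site B): n = 334; a·d/n = 108·83/334 = 26.8383; b·c/n = 123·20/334 = 7.3653
Stratum 3 (Site C): n = 327; a·d/n = 114·113/327 = 39.3945; b·c/n = 64·36/327 = 7.0459
OR_MH = (54.5818 + 26.8383 + 39.3945) / (18.7293 + 7.3653 + 7.0459) = 120.8147 / 33.1405 = 3.64553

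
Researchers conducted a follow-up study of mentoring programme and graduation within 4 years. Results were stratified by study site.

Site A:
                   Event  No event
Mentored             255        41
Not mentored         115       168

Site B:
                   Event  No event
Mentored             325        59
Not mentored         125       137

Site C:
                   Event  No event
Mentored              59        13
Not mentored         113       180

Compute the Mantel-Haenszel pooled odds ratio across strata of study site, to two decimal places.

OR_MH = Σ(aᵢdᵢ/nᵢ) / Σ(bᵢcᵢ/nᵢ), where nᵢ is the stratum total.
Stratum 1 (Site A): n = 579; a·d/n = 255·168/579 = 73.9896; b·c/n = 41·115/579 = 8.1434
Stratum 2 (Site B): n = 646; a·d/n = 325·137/646 = 68.9241; b·c/n = 59·125/646 = 11.4164
Stratum 3 (Site C): n = 365; a·d/n = 59·180/365 = 29.0959; b·c/n = 13·113/365 = 4.0247
OR_MH = (73.9896 + 68.9241 + 29.0959) / (8.1434 + 11.4164 + 4.0247) = 172.0097 / 23.5844 = 7.29336

7.29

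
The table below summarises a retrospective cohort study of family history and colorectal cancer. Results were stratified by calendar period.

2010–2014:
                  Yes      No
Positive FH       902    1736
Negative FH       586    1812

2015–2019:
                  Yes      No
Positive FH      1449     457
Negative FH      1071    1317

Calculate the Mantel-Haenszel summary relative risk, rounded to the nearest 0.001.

1.579

RR_MH = Σ(aᵢ·n₀ᵢ/nᵢ) / Σ(cᵢ·n₁ᵢ/nᵢ), with n₁ᵢ = aᵢ+bᵢ (exposed), n₀ᵢ = cᵢ+dᵢ (unexposed), nᵢ = n₁ᵢ+n₀ᵢ.
Stratum 1 (2010–2014): n₁ = 2638, n₀ = 2398, n = 5036; a·n₀/n = 902·2398/5036 = 429.5068; c·n₁/n = 586·2638/5036 = 306.9635
Stratum 2 (2015–2019): n₁ = 1906, n₀ = 2388, n = 4294; a·n₀/n = 1449·2388/4294 = 805.8249; c·n₁/n = 1071·1906/4294 = 475.3903
RR_MH = (429.5068 + 805.8249) / (306.9635 + 475.3903) = 1235.3316 / 782.3538 = 1.57899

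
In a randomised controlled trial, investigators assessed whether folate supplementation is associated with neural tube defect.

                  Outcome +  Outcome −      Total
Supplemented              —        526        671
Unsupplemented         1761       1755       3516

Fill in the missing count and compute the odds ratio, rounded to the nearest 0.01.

The missing cell is in the exposed row: 671 − 526 = 145.
So a = 145, b = 526, c = 1761, d = 1755.
OR = (a·d)/(b·c) = (145 × 1755) / (526 × 1761) = 254475 / 926286 = 0.27473

0.27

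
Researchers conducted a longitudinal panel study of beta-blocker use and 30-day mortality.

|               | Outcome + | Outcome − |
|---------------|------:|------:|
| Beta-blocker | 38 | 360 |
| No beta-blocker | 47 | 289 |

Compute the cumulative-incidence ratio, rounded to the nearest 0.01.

Cells: a = 38, b = 360, c = 47, d = 289.
Risk in exposed = 38/398 = 0.09548; risk in unexposed = 47/336 = 0.13988.
RR = 0.09548 / 0.13988 = 0.68256
The risk is 32% lower among the exposed than among the unexposed.

0.68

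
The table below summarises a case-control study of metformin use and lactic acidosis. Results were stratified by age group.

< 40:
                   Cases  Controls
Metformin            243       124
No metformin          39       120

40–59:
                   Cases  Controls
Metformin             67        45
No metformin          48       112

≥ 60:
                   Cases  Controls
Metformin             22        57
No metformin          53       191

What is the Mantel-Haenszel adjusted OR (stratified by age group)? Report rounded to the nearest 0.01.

3.63

OR_MH = Σ(aᵢdᵢ/nᵢ) / Σ(bᵢcᵢ/nᵢ), where nᵢ is the stratum total.
Stratum 1 (< 40): n = 526; a·d/n = 243·120/526 = 55.4373; b·c/n = 124·39/526 = 9.1939
Stratum 2 (40–59): n = 272; a·d/n = 67·112/272 = 27.5882; b·c/n = 45·48/272 = 7.9412
Stratum 3 (≥ 60): n = 323; a·d/n = 22·191/323 = 13.0093; b·c/n = 57·53/323 = 9.3529
OR_MH = (55.4373 + 27.5882 + 13.0093) / (9.1939 + 7.9412 + 9.3529) = 96.0348 / 26.4880 = 3.62559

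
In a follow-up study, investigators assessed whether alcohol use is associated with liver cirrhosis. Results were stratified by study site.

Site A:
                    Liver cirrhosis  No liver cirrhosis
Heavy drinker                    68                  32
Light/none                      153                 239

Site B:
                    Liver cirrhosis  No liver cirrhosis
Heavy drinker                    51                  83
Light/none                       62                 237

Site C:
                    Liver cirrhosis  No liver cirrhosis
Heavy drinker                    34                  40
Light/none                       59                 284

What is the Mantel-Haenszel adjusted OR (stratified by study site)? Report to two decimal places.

OR_MH = Σ(aᵢdᵢ/nᵢ) / Σ(bᵢcᵢ/nᵢ), where nᵢ is the stratum total.
Stratum 1 (Site A): n = 492; a·d/n = 68·239/492 = 33.0325; b·c/n = 32·153/492 = 9.9512
Stratum 2 (Site B): n = 433; a·d/n = 51·237/433 = 27.9145; b·c/n = 83·62/433 = 11.8845
Stratum 3 (Site C): n = 417; a·d/n = 34·284/417 = 23.1559; b·c/n = 40·59/417 = 5.6595
OR_MH = (33.0325 + 27.9145 + 23.1559) / (9.9512 + 11.8845 + 5.6595) = 84.1029 / 27.4952 = 3.05882

3.06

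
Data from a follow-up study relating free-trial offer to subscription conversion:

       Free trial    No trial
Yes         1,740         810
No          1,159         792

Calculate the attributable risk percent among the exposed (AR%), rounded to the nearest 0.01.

Reading the table with exposure as columns: a = 1740 (Free trial, case), b = 1159 (Free trial, non-case), c = 810 (No trial, case), d = 792.
Risk in exposed = 1740/2899 = 0.60021; risk in unexposed = 810/1602 = 0.50562.
RR = 0.60021/0.50562 = 1.18708
AR% = (RR − 1)/RR × 100 = (1.18708 − 1)/1.18708 × 100 = 15.7594%

15.76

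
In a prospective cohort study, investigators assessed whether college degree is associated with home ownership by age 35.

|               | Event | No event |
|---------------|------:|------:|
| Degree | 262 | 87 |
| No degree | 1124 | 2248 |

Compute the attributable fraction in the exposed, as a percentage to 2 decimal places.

55.60

Cells: a = 262, b = 87, c = 1124, d = 2248.
Risk in exposed = 262/349 = 0.75072; risk in unexposed = 1124/3372 = 0.33333.
RR = 0.75072/0.33333 = 2.25215
AR% = (RR − 1)/RR × 100 = (2.25215 − 1)/2.25215 × 100 = 55.5980%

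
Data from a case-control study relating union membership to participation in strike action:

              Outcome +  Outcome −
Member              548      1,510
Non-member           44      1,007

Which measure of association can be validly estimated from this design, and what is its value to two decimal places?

8.31

Cells: a = 548, b = 1510, c = 44, d = 1007.
This is a case-control study: participants were sampled on outcome status, so risks in the source population cannot be estimated directly — relative risk is not valid here. The odds ratio is the appropriate measure.
OR = (a·d)/(b·c) = (548 × 1007) / (1510 × 44) = 551836 / 66440 = 8.30578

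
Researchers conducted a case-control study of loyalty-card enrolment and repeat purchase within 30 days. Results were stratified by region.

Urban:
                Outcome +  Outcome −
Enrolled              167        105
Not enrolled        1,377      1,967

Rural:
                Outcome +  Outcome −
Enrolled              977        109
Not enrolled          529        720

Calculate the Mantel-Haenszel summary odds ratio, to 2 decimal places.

OR_MH = Σ(aᵢdᵢ/nᵢ) / Σ(bᵢcᵢ/nᵢ), where nᵢ is the stratum total.
Stratum 1 (Urban): n = 3616; a·d/n = 167·1967/3616 = 90.8432; b·c/n = 105·1377/3616 = 39.9848
Stratum 2 (Rural): n = 2335; a·d/n = 977·720/2335 = 301.2591; b·c/n = 109·529/2335 = 24.6942
OR_MH = (90.8432 + 301.2591) / (39.9848 + 24.6942) = 392.1023 / 64.6790 = 6.06228

6.06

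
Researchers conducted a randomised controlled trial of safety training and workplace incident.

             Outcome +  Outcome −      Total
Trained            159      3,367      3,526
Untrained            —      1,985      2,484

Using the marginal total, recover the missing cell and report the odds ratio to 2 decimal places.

0.19

The missing cell is in the unexposed row: 2484 − 1985 = 499.
So a = 159, b = 3367, c = 499, d = 1985.
OR = (a·d)/(b·c) = (159 × 1985) / (3367 × 499) = 315615 / 1680133 = 0.18785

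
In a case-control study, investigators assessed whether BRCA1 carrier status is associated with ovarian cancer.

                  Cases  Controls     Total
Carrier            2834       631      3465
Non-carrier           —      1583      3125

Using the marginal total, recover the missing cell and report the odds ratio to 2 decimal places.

4.61

The missing cell is in the unexposed row: 3125 − 1583 = 1542.
So a = 2834, b = 631, c = 1542, d = 1583.
OR = (a·d)/(b·c) = (2834 × 1583) / (631 × 1542) = 4486222 / 973002 = 4.61070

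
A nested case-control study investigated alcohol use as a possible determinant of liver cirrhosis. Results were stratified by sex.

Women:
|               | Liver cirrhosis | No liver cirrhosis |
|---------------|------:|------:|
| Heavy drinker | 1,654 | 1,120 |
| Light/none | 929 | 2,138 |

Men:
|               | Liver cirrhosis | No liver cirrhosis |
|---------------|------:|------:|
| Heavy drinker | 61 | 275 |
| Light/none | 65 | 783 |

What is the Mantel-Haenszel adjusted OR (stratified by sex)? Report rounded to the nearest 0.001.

3.342

OR_MH = Σ(aᵢdᵢ/nᵢ) / Σ(bᵢcᵢ/nᵢ), where nᵢ is the stratum total.
Stratum 1 (Women): n = 5841; a·d/n = 1654·2138/5841 = 605.4189; b·c/n = 1120·929/5841 = 178.1339
Stratum 2 (Men): n = 1184; a·d/n = 61·783/1184 = 40.3404; b·c/n = 275·65/1184 = 15.0971
OR_MH = (605.4189 + 40.3404) / (178.1339 + 15.0971) = 645.7593 / 193.2310 = 3.34190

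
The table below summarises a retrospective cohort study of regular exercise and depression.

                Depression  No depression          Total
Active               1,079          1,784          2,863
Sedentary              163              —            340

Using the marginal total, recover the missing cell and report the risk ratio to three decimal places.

0.786

The missing cell is in the unexposed row: 340 − 163 = 177.
So a = 1079, b = 1784, c = 163, d = 177.
RR = [a/(a+b)] / [c/(c+d)] = (1079/2863) / (163/340) = 0.37688/0.47941 = 0.78612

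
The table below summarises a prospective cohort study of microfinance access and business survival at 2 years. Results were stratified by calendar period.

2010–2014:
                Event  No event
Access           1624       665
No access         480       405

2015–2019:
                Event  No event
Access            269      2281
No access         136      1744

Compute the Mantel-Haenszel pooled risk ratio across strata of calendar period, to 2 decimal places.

1.34

RR_MH = Σ(aᵢ·n₀ᵢ/nᵢ) / Σ(cᵢ·n₁ᵢ/nᵢ), with n₁ᵢ = aᵢ+bᵢ (exposed), n₀ᵢ = cᵢ+dᵢ (unexposed), nᵢ = n₁ᵢ+n₀ᵢ.
Stratum 1 (2010–2014): n₁ = 2289, n₀ = 885, n = 3174; a·n₀/n = 1624·885/3174 = 452.8166; c·n₁/n = 480·2289/3174 = 346.1626
Stratum 2 (2015–2019): n₁ = 2550, n₀ = 1880, n = 4430; a·n₀/n = 269·1880/4430 = 114.1580; c·n₁/n = 136·2550/4430 = 78.2844
RR_MH = (452.8166 + 114.1580) / (346.1626 + 78.2844) = 566.9746 / 424.4470 = 1.33580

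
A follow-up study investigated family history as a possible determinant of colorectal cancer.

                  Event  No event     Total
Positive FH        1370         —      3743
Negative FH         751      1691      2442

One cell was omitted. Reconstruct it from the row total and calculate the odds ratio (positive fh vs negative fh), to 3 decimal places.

1.300

The missing cell is in the exposed row: 3743 − 1370 = 2373.
So a = 1370, b = 2373, c = 751, d = 1691.
OR = (a·d)/(b·c) = (1370 × 1691) / (2373 × 751) = 2316670 / 1782123 = 1.29995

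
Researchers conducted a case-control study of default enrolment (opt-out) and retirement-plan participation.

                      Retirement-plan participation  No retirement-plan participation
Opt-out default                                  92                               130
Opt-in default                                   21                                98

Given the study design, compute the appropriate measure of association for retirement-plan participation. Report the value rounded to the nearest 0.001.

3.303

Cells: a = 92, b = 130, c = 21, d = 98.
This is a case-control study: participants were sampled on outcome status, so risks in the source population cannot be estimated directly — relative risk is not valid here. The odds ratio is the appropriate measure.
OR = (a·d)/(b·c) = (92 × 98) / (130 × 21) = 9016 / 2730 = 3.30256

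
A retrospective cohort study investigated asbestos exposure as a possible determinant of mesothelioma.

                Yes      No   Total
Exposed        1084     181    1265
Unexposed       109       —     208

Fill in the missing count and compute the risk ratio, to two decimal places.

1.64

The missing cell is in the unexposed row: 208 − 109 = 99.
So a = 1084, b = 181, c = 109, d = 99.
RR = [a/(a+b)] / [c/(c+d)] = (1084/1265) / (109/208) = 0.85692/0.52404 = 1.63522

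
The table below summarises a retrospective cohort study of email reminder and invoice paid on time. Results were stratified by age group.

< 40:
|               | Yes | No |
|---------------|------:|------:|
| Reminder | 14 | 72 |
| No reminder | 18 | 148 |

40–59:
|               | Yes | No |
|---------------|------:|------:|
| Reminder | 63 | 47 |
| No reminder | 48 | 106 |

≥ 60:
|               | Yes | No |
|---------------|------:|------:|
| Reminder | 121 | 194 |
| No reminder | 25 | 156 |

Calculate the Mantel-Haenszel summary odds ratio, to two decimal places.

3.05

OR_MH = Σ(aᵢdᵢ/nᵢ) / Σ(bᵢcᵢ/nᵢ), where nᵢ is the stratum total.
Stratum 1 (< 40): n = 252; a·d/n = 14·148/252 = 8.2222; b·c/n = 72·18/252 = 5.1429
Stratum 2 (40–59): n = 264; a·d/n = 63·106/264 = 25.2955; b·c/n = 47·48/264 = 8.5455
Stratum 3 (≥ 60): n = 496; a·d/n = 121·156/496 = 38.0565; b·c/n = 194·25/496 = 9.7782
OR_MH = (8.2222 + 25.2955 + 38.0565) / (5.1429 + 8.5455 + 9.7782) = 71.5741 / 23.4665 = 3.05005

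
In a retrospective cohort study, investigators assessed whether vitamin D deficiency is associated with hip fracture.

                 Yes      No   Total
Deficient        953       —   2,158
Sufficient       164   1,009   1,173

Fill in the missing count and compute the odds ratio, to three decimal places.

The missing cell is in the exposed row: 2158 − 953 = 1205.
So a = 953, b = 1205, c = 164, d = 1009.
OR = (a·d)/(b·c) = (953 × 1009) / (1205 × 164) = 961577 / 197620 = 4.86579

4.866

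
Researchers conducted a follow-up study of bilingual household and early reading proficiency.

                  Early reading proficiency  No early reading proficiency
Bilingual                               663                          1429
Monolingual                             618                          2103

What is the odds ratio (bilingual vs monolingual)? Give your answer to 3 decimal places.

1.579

Cells: a = 663, b = 1429, c = 618, d = 2103.
OR = (a·d)/(b·c) = (663 × 2103) / (1429 × 618) = 1394289 / 883122 = 1.57882
The odds of early reading proficiency are about 1.58 times as high in the bilingual group.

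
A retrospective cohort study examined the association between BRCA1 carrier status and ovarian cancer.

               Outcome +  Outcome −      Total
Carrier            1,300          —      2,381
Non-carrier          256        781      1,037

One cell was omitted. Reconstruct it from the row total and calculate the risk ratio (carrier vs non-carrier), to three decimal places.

The missing cell is in the exposed row: 2381 − 1300 = 1081.
So a = 1300, b = 1081, c = 256, d = 781.
RR = [a/(a+b)] / [c/(c+d)] = (1300/2381) / (256/1037) = 0.54599/0.24687 = 2.21168

2.212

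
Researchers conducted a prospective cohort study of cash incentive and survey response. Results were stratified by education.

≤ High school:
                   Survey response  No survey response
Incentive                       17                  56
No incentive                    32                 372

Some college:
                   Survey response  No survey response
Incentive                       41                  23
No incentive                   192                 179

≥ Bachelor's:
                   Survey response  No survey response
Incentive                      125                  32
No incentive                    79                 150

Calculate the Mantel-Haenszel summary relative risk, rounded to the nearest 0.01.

RR_MH = Σ(aᵢ·n₀ᵢ/nᵢ) / Σ(cᵢ·n₁ᵢ/nᵢ), with n₁ᵢ = aᵢ+bᵢ (exposed), n₀ᵢ = cᵢ+dᵢ (unexposed), nᵢ = n₁ᵢ+n₀ᵢ.
Stratum 1 (≤ High school): n₁ = 73, n₀ = 404, n = 477; a·n₀/n = 17·404/477 = 14.3983; c·n₁/n = 32·73/477 = 4.8973
Stratum 2 (Some college): n₁ = 64, n₀ = 371, n = 435; a·n₀/n = 41·371/435 = 34.9678; c·n₁/n = 192·64/435 = 28.2483
Stratum 3 (≥ Bachelor's): n₁ = 157, n₀ = 229, n = 386; a·n₀/n = 125·229/386 = 74.1580; c·n₁/n = 79·157/386 = 32.1321
RR_MH = (14.3983 + 34.9678 + 74.1580) / (4.8973 + 28.2483 + 32.1321) = 123.5242 / 65.2777 = 1.89229

1.89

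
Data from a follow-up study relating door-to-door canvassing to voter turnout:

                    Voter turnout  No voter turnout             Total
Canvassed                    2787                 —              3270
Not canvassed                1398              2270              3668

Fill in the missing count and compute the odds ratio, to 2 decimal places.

The missing cell is in the exposed row: 3270 − 2787 = 483.
So a = 2787, b = 483, c = 1398, d = 2270.
OR = (a·d)/(b·c) = (2787 × 2270) / (483 × 1398) = 6326490 / 675234 = 9.36933

9.37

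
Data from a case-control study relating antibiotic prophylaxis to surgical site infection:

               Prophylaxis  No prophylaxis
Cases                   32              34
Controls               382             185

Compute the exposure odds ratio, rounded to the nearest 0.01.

0.46

Reading the table with exposure as columns: a = 32 (Prophylaxis, case), b = 382 (Prophylaxis, non-case), c = 34 (No prophylaxis, case), d = 185.
OR = (a·d)/(b·c) = (32 × 185) / (382 × 34) = 5920 / 12988 = 0.45581
Exposure is associated with lower odds of surgical site infection (OR = 0.46 < 1).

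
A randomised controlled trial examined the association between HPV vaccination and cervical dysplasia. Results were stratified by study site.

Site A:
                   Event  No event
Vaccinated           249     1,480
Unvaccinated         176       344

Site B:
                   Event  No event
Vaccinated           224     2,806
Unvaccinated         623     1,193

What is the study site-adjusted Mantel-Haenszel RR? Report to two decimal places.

0.27

RR_MH = Σ(aᵢ·n₀ᵢ/nᵢ) / Σ(cᵢ·n₁ᵢ/nᵢ), with n₁ᵢ = aᵢ+bᵢ (exposed), n₀ᵢ = cᵢ+dᵢ (unexposed), nᵢ = n₁ᵢ+n₀ᵢ.
Stratum 1 (Site A): n₁ = 1729, n₀ = 520, n = 2249; a·n₀/n = 249·520/2249 = 57.5723; c·n₁/n = 176·1729/2249 = 135.3064
Stratum 2 (Site B): n₁ = 3030, n₀ = 1816, n = 4846; a·n₀/n = 224·1816/4846 = 83.9422; c·n₁/n = 623·3030/4846 = 389.5357
RR_MH = (57.5723 + 83.9422) / (135.3064 + 389.5357) = 141.5145 / 524.8421 = 0.26963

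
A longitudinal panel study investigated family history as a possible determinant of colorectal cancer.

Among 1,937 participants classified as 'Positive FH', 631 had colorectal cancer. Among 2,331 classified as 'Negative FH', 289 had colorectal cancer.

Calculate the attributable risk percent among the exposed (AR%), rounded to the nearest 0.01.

From the description: a = 631, b = 1306, c = 289, d = 2042.
Risk in exposed = 631/1937 = 0.32576; risk in unexposed = 289/2331 = 0.12398.
RR = 0.32576/0.12398 = 2.62751
AR% = (RR − 1)/RR × 100 = (2.62751 − 1)/2.62751 × 100 = 61.9411%

61.94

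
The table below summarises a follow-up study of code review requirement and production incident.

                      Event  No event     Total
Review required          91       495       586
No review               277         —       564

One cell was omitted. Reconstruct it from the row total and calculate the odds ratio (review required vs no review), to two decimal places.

The missing cell is in the unexposed row: 564 − 277 = 287.
So a = 91, b = 495, c = 277, d = 287.
OR = (a·d)/(b·c) = (91 × 287) / (495 × 277) = 26117 / 137115 = 0.19048

0.19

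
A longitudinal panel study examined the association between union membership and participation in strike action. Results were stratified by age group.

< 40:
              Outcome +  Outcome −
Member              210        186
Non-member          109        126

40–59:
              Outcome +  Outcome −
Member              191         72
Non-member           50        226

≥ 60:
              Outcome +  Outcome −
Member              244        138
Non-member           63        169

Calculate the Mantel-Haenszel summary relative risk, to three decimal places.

2.032

RR_MH = Σ(aᵢ·n₀ᵢ/nᵢ) / Σ(cᵢ·n₁ᵢ/nᵢ), with n₁ᵢ = aᵢ+bᵢ (exposed), n₀ᵢ = cᵢ+dᵢ (unexposed), nᵢ = n₁ᵢ+n₀ᵢ.
Stratum 1 (< 40): n₁ = 396, n₀ = 235, n = 631; a·n₀/n = 210·235/631 = 78.2092; c·n₁/n = 109·396/631 = 68.4057
Stratum 2 (40–59): n₁ = 263, n₀ = 276, n = 539; a·n₀/n = 191·276/539 = 97.8033; c·n₁/n = 50·263/539 = 24.3970
Stratum 3 (≥ 60): n₁ = 382, n₀ = 232, n = 614; a·n₀/n = 244·232/614 = 92.1954; c·n₁/n = 63·382/614 = 39.1954
RR_MH = (78.2092 + 97.8033 + 92.1954) / (68.4057 + 24.3970 + 39.1954) = 268.2080 / 131.9982 = 2.03191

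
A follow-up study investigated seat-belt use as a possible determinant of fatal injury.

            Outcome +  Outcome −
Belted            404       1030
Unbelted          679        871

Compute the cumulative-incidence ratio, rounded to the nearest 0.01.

0.64

Cells: a = 404, b = 1030, c = 679, d = 871.
Risk in exposed = 404/1434 = 0.28173; risk in unexposed = 679/1550 = 0.43806.
RR = 0.28173 / 0.43806 = 0.64312
The risk is 36% lower among the exposed than among the unexposed.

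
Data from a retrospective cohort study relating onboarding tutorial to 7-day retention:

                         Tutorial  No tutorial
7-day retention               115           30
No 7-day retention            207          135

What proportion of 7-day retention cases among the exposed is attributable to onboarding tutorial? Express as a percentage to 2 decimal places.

49.09

Reading the table with exposure as columns: a = 115 (Tutorial, case), b = 207 (Tutorial, non-case), c = 30 (No tutorial, case), d = 135.
Risk in exposed = 115/322 = 0.35714; risk in unexposed = 30/165 = 0.18182.
RR = 0.35714/0.18182 = 1.96429
AR% = (RR − 1)/RR × 100 = (1.96429 − 1)/1.96429 × 100 = 49.0909%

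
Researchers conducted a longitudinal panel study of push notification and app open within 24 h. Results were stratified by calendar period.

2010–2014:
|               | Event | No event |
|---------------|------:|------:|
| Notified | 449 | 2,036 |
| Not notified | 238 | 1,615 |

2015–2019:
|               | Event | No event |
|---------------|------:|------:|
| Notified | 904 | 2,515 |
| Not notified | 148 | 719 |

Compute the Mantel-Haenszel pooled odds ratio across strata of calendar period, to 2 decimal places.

1.61

OR_MH = Σ(aᵢdᵢ/nᵢ) / Σ(bᵢcᵢ/nᵢ), where nᵢ is the stratum total.
Stratum 1 (2010–2014): n = 4338; a·d/n = 449·1615/4338 = 167.1588; b·c/n = 2036·238/4338 = 111.7031
Stratum 2 (2015–2019): n = 4286; a·d/n = 904·719/4286 = 151.6510; b·c/n = 2515·148/4286 = 86.8455
OR_MH = (167.1588 + 151.6510) / (111.7031 + 86.8455) = 318.8098 / 198.5486 = 1.60570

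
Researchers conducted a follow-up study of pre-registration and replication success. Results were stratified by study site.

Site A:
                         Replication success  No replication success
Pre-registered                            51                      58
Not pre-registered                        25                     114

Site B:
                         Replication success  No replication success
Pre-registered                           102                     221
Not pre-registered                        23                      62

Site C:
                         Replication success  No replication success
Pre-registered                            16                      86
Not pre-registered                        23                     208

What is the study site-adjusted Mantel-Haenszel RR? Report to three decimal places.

1.681

RR_MH = Σ(aᵢ·n₀ᵢ/nᵢ) / Σ(cᵢ·n₁ᵢ/nᵢ), with n₁ᵢ = aᵢ+bᵢ (exposed), n₀ᵢ = cᵢ+dᵢ (unexposed), nᵢ = n₁ᵢ+n₀ᵢ.
Stratum 1 (Site A): n₁ = 109, n₀ = 139, n = 248; a·n₀/n = 51·139/248 = 28.5847; c·n₁/n = 25·109/248 = 10.9879
Stratum 2 (Site B): n₁ = 323, n₀ = 85, n = 408; a·n₀/n = 102·85/408 = 21.2500; c·n₁/n = 23·323/408 = 18.2083
Stratum 3 (Site C): n₁ = 102, n₀ = 231, n = 333; a·n₀/n = 16·231/333 = 11.0991; c·n₁/n = 23·102/333 = 7.0450
RR_MH = (28.5847 + 21.2500 + 11.0991) / (10.9879 + 18.2083 + 7.0450) = 60.9338 / 36.2413 = 1.68134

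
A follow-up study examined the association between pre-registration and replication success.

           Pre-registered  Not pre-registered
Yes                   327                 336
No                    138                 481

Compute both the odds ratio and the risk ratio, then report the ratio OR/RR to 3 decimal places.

1.984

Reading the table with exposure as columns: a = 327 (Pre-registered, case), b = 138 (Pre-registered, non-case), c = 336 (Not pre-registered, case), d = 481.
OR = (327·481)/(138·336) = 157287/46368 = 3.39215
Risk in exposed = 327/465 = 0.70323; risk in unexposed = 336/817 = 0.41126; RR = 1.70993
OR/RR = 3.39215 / 1.70993 = 1.98380
The outcome is not rare, so the OR lies further from 1 than the RR.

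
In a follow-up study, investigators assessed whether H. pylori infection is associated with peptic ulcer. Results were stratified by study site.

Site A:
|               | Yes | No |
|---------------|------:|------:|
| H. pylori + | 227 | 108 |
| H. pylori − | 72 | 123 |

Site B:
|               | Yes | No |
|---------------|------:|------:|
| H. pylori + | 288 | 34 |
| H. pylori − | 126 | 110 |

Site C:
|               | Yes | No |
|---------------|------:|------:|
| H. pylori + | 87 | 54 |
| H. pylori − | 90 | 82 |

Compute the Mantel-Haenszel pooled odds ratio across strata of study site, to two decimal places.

OR_MH = Σ(aᵢdᵢ/nᵢ) / Σ(bᵢcᵢ/nᵢ), where nᵢ is the stratum total.
Stratum 1 (Site A): n = 530; a·d/n = 227·123/530 = 52.6811; b·c/n = 108·72/530 = 14.6717
Stratum 2 (Site B): n = 558; a·d/n = 288·110/558 = 56.7742; b·c/n = 34·126/558 = 7.6774
Stratum 3 (Site C): n = 313; a·d/n = 87·82/313 = 22.7923; b·c/n = 54·90/313 = 15.5272
OR_MH = (52.6811 + 56.7742 + 22.7923) / (14.6717 + 7.6774 + 15.5272) = 132.2477 / 37.8763 = 3.49157

3.49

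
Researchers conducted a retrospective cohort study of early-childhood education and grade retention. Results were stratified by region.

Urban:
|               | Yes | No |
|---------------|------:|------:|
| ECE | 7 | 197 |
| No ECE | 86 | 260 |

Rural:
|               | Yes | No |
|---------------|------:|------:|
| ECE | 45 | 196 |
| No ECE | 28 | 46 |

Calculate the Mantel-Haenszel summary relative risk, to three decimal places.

RR_MH = Σ(aᵢ·n₀ᵢ/nᵢ) / Σ(cᵢ·n₁ᵢ/nᵢ), with n₁ᵢ = aᵢ+bᵢ (exposed), n₀ᵢ = cᵢ+dᵢ (unexposed), nᵢ = n₁ᵢ+n₀ᵢ.
Stratum 1 (Urban): n₁ = 204, n₀ = 346, n = 550; a·n₀/n = 7·346/550 = 4.4036; c·n₁/n = 86·204/550 = 31.8982
Stratum 2 (Rural): n₁ = 241, n₀ = 74, n = 315; a·n₀/n = 45·74/315 = 10.5714; c·n₁/n = 28·241/315 = 21.4222
RR_MH = (4.4036 + 10.5714) / (31.8982 + 21.4222) = 14.9751 / 53.3204 = 0.28085

0.281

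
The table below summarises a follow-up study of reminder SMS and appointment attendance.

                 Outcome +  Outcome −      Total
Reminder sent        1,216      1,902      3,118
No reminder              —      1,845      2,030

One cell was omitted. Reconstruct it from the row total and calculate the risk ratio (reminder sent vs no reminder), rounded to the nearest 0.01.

4.28

The missing cell is in the unexposed row: 2030 − 1845 = 185.
So a = 1216, b = 1902, c = 185, d = 1845.
RR = [a/(a+b)] / [c/(c+d)] = (1216/3118) / (185/2030) = 0.38999/0.09113 = 4.27939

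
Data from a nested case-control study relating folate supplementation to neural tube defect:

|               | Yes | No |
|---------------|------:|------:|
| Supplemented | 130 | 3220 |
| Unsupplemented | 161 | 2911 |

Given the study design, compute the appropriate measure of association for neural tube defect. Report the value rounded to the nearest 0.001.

Cells: a = 130, b = 3220, c = 161, d = 2911.
This is a nested case-control study: participants were sampled on outcome status, so risks in the source population cannot be estimated directly — relative risk is not valid here. The odds ratio is the appropriate measure.
OR = (a·d)/(b·c) = (130 × 2911) / (3220 × 161) = 378430 / 518420 = 0.72997

0.730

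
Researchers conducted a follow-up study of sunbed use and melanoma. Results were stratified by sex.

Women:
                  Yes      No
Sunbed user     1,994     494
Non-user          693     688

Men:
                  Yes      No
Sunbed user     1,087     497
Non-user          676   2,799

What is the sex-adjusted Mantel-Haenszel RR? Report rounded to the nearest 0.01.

2.22

RR_MH = Σ(aᵢ·n₀ᵢ/nᵢ) / Σ(cᵢ·n₁ᵢ/nᵢ), with n₁ᵢ = aᵢ+bᵢ (exposed), n₀ᵢ = cᵢ+dᵢ (unexposed), nᵢ = n₁ᵢ+n₀ᵢ.
Stratum 1 (Women): n₁ = 2488, n₀ = 1381, n = 3869; a·n₀/n = 1994·1381/3869 = 711.7379; c·n₁/n = 693·2488/3869 = 445.6407
Stratum 2 (Men): n₁ = 1584, n₀ = 3475, n = 5059; a·n₀/n = 1087·3475/5059 = 746.6545; c·n₁/n = 676·1584/5059 = 211.6592
RR_MH = (711.7379 + 746.6545) / (445.6407 + 211.6592) = 1458.3924 / 657.3000 = 2.21876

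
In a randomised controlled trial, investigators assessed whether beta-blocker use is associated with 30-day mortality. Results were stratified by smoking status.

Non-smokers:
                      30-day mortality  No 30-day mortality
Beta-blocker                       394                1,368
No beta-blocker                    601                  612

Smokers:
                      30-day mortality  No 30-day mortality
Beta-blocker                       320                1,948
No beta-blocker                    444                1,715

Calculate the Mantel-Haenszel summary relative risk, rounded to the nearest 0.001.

RR_MH = Σ(aᵢ·n₀ᵢ/nᵢ) / Σ(cᵢ·n₁ᵢ/nᵢ), with n₁ᵢ = aᵢ+bᵢ (exposed), n₀ᵢ = cᵢ+dᵢ (unexposed), nᵢ = n₁ᵢ+n₀ᵢ.
Stratum 1 (Non-smokers): n₁ = 1762, n₀ = 1213, n = 2975; a·n₀/n = 394·1213/2975 = 160.6461; c·n₁/n = 601·1762/2975 = 355.9536
Stratum 2 (Smokers): n₁ = 2268, n₀ = 2159, n = 4427; a·n₀/n = 320·2159/4427 = 156.0605; c·n₁/n = 444·2268/4427 = 227.4660
RR_MH = (160.6461 + 156.0605) / (355.9536 + 227.4660) = 316.7066 / 583.4196 = 0.54285

0.543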